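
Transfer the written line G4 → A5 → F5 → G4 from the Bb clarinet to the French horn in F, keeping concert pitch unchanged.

C5 D6 Bb5 C5

First find concert pitch: the Bb clarinet sounds a major second below written, so G4 A5 F5 G4 sounds F4 G5 Eb5 F4.
Then write for French horn in F: it sounds a perfect fifth below written, so the part must be a perfect fifth above concert.
F4 → C5
G5 → D6
Eb5 → Bb5
F4 → C5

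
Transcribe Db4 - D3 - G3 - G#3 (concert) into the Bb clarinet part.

Written C4 sounds as Bb3 on the Bb clarinet, so concert pitches are written a major second up.
Db4 → Eb4
D3 → E3
G3 → A3
G#3 → A#3

Eb4 E3 A3 A#3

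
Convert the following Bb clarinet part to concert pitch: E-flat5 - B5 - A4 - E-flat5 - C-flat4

Db5 A5 G4 Db5 Bbb3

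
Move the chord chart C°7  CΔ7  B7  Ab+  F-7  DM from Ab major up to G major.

B°7 BΔ7 A#7 G+ E-7 C#M

Ab major up to G major is a major seventh; each chord root moves by that interval while the quality stays the same.
C°7: root C up a major seventh → B, giving B°7.
CΔ7: root C up a major seventh → B, giving BΔ7.
B7: root B up a major seventh → A#, giving A#7.
Ab+: root Ab up a major seventh → G, giving G+.
F-7: root F up a major seventh → E, giving E-7.
DM: root D up a major seventh → C#, giving C#M.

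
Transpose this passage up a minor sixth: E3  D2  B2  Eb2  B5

E3 → C4
D2 → Bb2
B2 → G3
Eb2 → Cb3
B5 → G6

C4 Bb2 G3 Cb3 G6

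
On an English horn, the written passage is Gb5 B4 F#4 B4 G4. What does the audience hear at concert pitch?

The English horn sounds a perfect fifth below written, so transpose each written note down a perfect fifth.
Gb5 -> Cb5
B4 -> E4
F#4 -> B3
B4 -> E4
G4 -> C4

Cb5 E4 B3 E4 C4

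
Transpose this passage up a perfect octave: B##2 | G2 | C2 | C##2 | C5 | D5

B##3 G3 C3 C##3 C6 D6

B##2 up a perfect octave is B##3.
G2 up a perfect octave is G3.
C2: an octave up reaches C, and 12 semitones makes it C3.
C##2: an octave up reaches C, and 12 semitones makes it C##3.
C5 up a perfect octave is C6.
A perfect octave up from D5 gives D6.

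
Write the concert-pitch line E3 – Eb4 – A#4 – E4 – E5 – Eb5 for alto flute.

A3 Ab4 D#5 A4 A5 Ab5

Written C4 sounds as G3 on the alto flute, so concert pitches are written a perfect fourth up.
E3 gives A3
Eb4 gives Ab4
A#4 gives D#5
E4 gives A4
E5 gives A5
Eb5 gives Ab5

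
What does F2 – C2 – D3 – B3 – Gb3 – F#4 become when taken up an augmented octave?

F#3 C#3 D#4 B#4 G4 F##5

F2 to F#3
C2 to C#3
D3 to D#4
B3 to B#4
Gb3 to G4
F#4 to F##5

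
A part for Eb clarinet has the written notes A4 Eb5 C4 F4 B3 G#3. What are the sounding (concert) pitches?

C5 Gb5 Eb4 Ab4 D4 B3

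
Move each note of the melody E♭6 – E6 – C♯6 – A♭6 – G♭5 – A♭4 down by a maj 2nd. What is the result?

Eb6 to Db6
E6 to D6
C#6 to B5
Ab6 to Gb6
Gb5 to Fb5
Ab4 to Gb4

Db6 D6 B5 Gb6 Fb5 Gb4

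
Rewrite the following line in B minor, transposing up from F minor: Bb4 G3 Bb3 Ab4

From F up to B is an augmented fourth; apply that to each pitch.
Bb4 -> E5
G3 -> C#4
Bb3 -> E4
Ab4 -> D5

E5 C#4 E4 D5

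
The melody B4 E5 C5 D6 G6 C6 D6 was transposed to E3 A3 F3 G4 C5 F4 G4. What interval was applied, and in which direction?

Take the first pair: B4 → E3. B to E spans 12 letter names, so the interval is some kind of twelfth.
E3 to B4 is 19 semitones, which makes it a perfect twelfth; the second version is lower, so the direction is down.
Checking another pair — D6 → G4 — gives the same interval.

down a perfect twelfth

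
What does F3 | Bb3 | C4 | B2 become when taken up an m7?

A minor seventh up from F3 gives Eb4.
A minor seventh up from Bb3 gives Ab4.
A minor seventh up from C4 gives Bb4.
B2: a seventh up reaches A, and 10 semitones makes it A3.

Eb4 Ab4 Bb4 A3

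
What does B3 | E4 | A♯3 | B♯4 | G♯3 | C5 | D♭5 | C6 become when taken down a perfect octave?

B2 E3 A#2 B#3 G#2 C4 Db4 C5

B3 down a perfect octave is B2.
E4 down a perfect octave is E3.
A#3: an octave down reaches A, and 12 semitones makes it A#2.
A perfect octave down from B#4 gives B#3.
G#3 down a perfect octave is G#2.
C5: an octave down reaches C, and 12 semitones makes it C4.
A perfect octave down from Db5 gives Db4.
C6 down a perfect octave is C5.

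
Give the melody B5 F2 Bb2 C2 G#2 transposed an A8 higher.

B5 up an augmented octave is B#6.
An augmented octave up from F2 gives F#3.
Bb2: an octave up reaches B, and 13 semitones makes it B3.
C2 up an augmented octave is C#3.
An augmented octave up from G#2 gives G##3.

B#6 F#3 B3 C#3 G##3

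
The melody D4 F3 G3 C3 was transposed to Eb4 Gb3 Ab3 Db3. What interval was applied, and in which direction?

From D4 to Eb4 is 2 letter names — a second of some quality.
D4 to Eb4 is 1 semitone, which makes it a minor second; the second version is higher, so the direction is up.
Checking another pair — C3 → Db3 — gives the same interval.

up a minor second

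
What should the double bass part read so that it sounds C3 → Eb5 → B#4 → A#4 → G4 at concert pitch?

The double bass sounds a perfect octave below written, so the written part must be a perfect octave above concert — transpose each note up.
C3 to C4
Eb5 to Eb6
B#4 to B#5
A#4 to A#5
G4 to G5

C4 Eb6 B#5 A#5 G5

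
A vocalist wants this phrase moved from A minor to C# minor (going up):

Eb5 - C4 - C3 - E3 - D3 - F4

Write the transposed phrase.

From A up to C# is a major third; apply that to each pitch.
Eb5 → G5
C4 → E4
C3 → E3
E3 → G#3
D3 → F#3
F4 → A4

G5 E4 E3 G#3 F#3 A4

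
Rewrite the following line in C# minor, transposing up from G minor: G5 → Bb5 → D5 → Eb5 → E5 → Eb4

C#6 E6 G#5 A5 A#5 A4

From G up to C# is an augmented fourth; apply that to each pitch.
G5 to C#6
Bb5 to E6
D5 to G#5
Eb5 to A5
E5 to A#5
Eb4 to A4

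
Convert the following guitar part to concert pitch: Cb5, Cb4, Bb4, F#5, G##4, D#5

Cb4 Cb3 Bb3 F#4 G##3 D#4

Written C4 on the guitar sounds as C3, a perfect octave lower; apply that shift to every note.
Cb5 → Cb4
Cb4 → Cb3
Bb4 → Bb3
F#5 → F#4
G##4 → G##3
D#5 → D#4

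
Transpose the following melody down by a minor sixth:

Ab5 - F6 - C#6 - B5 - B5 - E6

C5 A5 E#5 D#5 D#5 G#5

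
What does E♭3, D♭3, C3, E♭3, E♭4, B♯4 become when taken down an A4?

Bbb2 Abb2 Gb2 Bbb2 Bbb3 F#4

Eb3 becomes Bbb2
Db3 becomes Abb2
C3 becomes Gb2
Eb3 becomes Bbb2
Eb4 becomes Bbb3
B#4 becomes F#4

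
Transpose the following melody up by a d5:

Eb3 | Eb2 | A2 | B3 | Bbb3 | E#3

Bbb3 Bbb2 Eb3 F4 Fbb4 B3

Eb3 up a diminished fifth is Bbb3.
Eb2: a fifth up reaches B, and 6 semitones makes it Bbb2.
A2: a fifth up reaches E, and 6 semitones makes it Eb3.
B3: a fifth up reaches F, and 6 semitones makes it F4.
A diminished fifth up from Bbb3 gives Fbb4.
E#3 up a diminished fifth is B3.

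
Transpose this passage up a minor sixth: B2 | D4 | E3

G3 Bb4 C4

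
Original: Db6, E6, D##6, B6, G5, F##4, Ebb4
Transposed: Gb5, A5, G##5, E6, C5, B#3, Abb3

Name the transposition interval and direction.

Take the first pair: Db6 → Gb5. D to G spans 5 letter names, so the interval is some kind of fifth.
Gb5 to Db6 is 7 semitones, which makes it a perfect fifth; the second version is lower, so the direction is down.
Checking another pair — Ebb4 → Abb3 — gives the same interval.

down a perfect fifth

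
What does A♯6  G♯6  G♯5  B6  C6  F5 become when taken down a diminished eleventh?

E##5 D##5 D##4 F##5 G#4 C#4

A#6 down a diminished eleventh is E##5.
G#6 down a diminished eleventh is D##5.
G#5: an eleventh down reaches D, and 16 semitones makes it D##4.
B6: an eleventh down reaches F, and 16 semitones makes it F##5.
C6 down a diminished eleventh is G#4.
F5 down a diminished eleventh is C#4.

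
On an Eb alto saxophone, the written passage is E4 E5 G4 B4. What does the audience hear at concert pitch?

G3 G4 Bb3 D4

The Eb alto saxophone sounds a major sixth below written, so transpose each written note down a major sixth.
E4 becomes G3
E5 becomes G4
G4 becomes Bb3
B4 becomes D4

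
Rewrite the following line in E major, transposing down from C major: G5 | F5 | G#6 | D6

C major to E major down is a minor sixth, so every note moves down by that interval.
G5 becomes B4
F5 becomes A4
G#6 becomes B#5
D6 becomes F#5

B4 A4 B#5 F#5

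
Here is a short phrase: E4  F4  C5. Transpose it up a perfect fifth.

E4: a fifth up reaches B, and 7 semitones makes it B4.
A perfect fifth up from F4 gives C5.
C5 up a perfect fifth is G5.

B4 C5 G5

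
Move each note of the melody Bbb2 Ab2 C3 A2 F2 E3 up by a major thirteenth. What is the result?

Gb4 F4 A4 F#4 D4 C#5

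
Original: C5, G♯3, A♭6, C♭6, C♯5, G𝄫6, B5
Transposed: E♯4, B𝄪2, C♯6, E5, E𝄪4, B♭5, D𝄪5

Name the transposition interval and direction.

down a diminished sixth

From C5 to E#4 is 6 letter names — a sixth of some quality.
E#4 to C5 is 7 semitones, which makes it a diminished sixth; the second version is lower, so the direction is down.
Checking another pair — B5 → D##5 — gives the same interval.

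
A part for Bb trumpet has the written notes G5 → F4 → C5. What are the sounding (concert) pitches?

F5 Eb4 Bb4

The Bb trumpet sounds a major second below written, so transpose each written note down a major second.
G5 -> F5
F4 -> Eb4
C5 -> Bb4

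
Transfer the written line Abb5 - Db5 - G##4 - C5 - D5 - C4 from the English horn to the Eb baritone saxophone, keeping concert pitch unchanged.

First find concert pitch: the English horn sounds a perfect fifth below written, so Abb5 Db5 G##4 C5 D5 C4 sounds Dbb5 Gb4 C##4 F4 G4 F3.
Then write for Eb baritone saxophone: it sounds a major thirteenth below written, so the part must be a major thirteenth above concert.
Dbb5 → Bbb6
Gb4 → Eb6
C##4 → A##5
F4 → D6
G4 → E6
F3 → D5

Bbb6 Eb6 A##5 D6 E6 D5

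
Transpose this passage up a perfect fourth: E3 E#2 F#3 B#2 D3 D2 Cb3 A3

A3 A#2 B3 E#3 G3 G2 Fb3 D4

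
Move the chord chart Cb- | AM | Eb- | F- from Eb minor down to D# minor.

Eb minor down to D# minor is a diminished second; each chord root moves by that interval while the quality stays the same.
Cb-: root Cb down a diminished second → B, giving B-.
AM: root A down a diminished second → G##, giving G##M.
Eb-: root Eb down a diminished second → D#, giving D#-.
F-: root F down a diminished second → E#, giving E#-.

B- G##M D#- E#-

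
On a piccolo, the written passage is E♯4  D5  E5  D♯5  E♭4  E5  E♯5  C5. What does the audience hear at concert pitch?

E#5 D6 E6 D#6 Eb5 E6 E#6 C6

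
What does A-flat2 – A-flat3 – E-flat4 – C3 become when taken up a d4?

Dbb3 Dbb4 Abb4 Fb3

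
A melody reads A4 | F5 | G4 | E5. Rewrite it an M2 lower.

A4 to G4
F5 to Eb5
G4 to F4
E5 to D5

G4 Eb5 F4 D5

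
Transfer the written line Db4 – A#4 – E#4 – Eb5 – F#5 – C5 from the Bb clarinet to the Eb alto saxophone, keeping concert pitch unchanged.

Ab4 E#5 B#4 Bb5 C#6 G5

First find concert pitch: the Bb clarinet sounds a major second below written, so Db4 A#4 E#4 Eb5 F#5 C5 sounds Cb4 G#4 D#4 Db5 E5 Bb4.
Then write for Eb alto saxophone: it sounds a major sixth below written, so the part must be a major sixth above concert.
Cb4 → Ab4
G#4 → E#5
D#4 → B#4
Db5 → Bb5
E5 → C#6
Bb4 → G5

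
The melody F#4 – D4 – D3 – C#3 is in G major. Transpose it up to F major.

G major to F major up is a minor seventh, so every note moves up by that interval.
F#4 becomes E5
D4 becomes C5
D3 becomes C4
C#3 becomes B3

E5 C5 C4 B3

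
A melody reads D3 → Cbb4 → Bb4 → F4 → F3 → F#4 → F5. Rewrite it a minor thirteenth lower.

F#1 Ebb2 D3 A2 A1 A#2 A3

D3 to F#1
Cbb4 to Ebb2
Bb4 to D3
F4 to A2
F3 to A1
F#4 to A#2
F5 to A3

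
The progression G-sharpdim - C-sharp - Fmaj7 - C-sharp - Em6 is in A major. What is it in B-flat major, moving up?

Adim D Gbmaj7 D Fm6

A major up to B-flat major is a minor second; each chord root moves by that interval while the quality stays the same.
G-sharpdim: root G-sharp up a minor second → A, giving Adim.
C-sharp: root C-sharp up a minor second → D, giving D.
Fmaj7: root F up a minor second → Gb, giving Gbmaj7.
C-sharp: root C-sharp up a minor second → D, giving D.
Em6: root E up a minor second → F, giving Fm6.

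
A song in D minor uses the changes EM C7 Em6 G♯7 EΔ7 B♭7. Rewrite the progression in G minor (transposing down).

D minor down to G minor is a perfect fifth; each chord root moves by that interval while the quality stays the same.
EM: root E down a perfect fifth → A, giving AM.
C7: root C down a perfect fifth → F, giving F7.
Em6: root E down a perfect fifth → A, giving Am6.
G♯7: root G♯ down a perfect fifth → C#, giving C#7.
EΔ7: root E down a perfect fifth → A, giving AΔ7.
B♭7: root B♭ down a perfect fifth → Eb, giving Eb7.

AM F7 Am6 C#7 AΔ7 Eb7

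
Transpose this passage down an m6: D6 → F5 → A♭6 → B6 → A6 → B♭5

F#5 A4 C6 D#6 C#6 D5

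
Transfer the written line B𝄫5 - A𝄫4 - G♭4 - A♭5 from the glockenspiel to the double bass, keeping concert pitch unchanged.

First find concert pitch: the glockenspiel sounds a perfect fifteenth above written, so B𝄫5 A𝄫4 G♭4 A♭5 sounds Bbb7 Abb6 Gb6 Ab7.
Then write for double bass: it sounds a perfect octave below written, so the part must be a perfect octave above concert.
Bbb7 → Bbb8
Abb6 → Abb7
Gb6 → Gb7
Ab7 → Ab8

Bbb8 Abb7 Gb7 Ab8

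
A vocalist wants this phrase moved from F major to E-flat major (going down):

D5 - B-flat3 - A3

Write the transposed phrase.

C5 Ab3 G3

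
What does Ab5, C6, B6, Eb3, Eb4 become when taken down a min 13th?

Ab5 -> C4
C6 -> E4
B6 -> D#5
Eb3 -> G1
Eb4 -> G2

C4 E4 D#5 G1 G2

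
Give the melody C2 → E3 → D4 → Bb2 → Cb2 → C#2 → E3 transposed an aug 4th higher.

F#2 A#3 G#4 E3 F2 F##2 A#3

C2: a fourth up reaches F, and 6 semitones makes it F#2.
E3: a fourth up reaches A, and 6 semitones makes it A#3.
D4: a fourth up reaches G, and 6 semitones makes it G#4.
An augmented fourth up from Bb2 gives E3.
An augmented fourth up from Cb2 gives F2.
C#2: a fourth up reaches F, and 6 semitones makes it F##2.
An augmented fourth up from E3 gives A#3.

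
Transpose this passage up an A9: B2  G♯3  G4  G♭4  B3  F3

C##4 A##4 A#5 A5 C##5 G#4

B2 becomes C##4
G#3 becomes A##4
G4 becomes A#5
Gb4 becomes A5
B3 becomes C##5
F3 becomes G#4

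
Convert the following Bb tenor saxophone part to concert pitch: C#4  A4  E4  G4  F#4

Written C4 on the Bb tenor saxophone sounds as Bb2, a major ninth lower; apply that shift to every note.
C#4 → B2
A4 → G3
E4 → D3
G4 → F3
F#4 → E3

B2 G3 D3 F3 E3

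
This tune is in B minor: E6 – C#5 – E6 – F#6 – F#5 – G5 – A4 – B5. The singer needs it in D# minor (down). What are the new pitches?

G#5 E#4 G#5 A#5 A#4 B4 C#4 D#5

From B down to D# is a minor sixth; apply that to each pitch.
E6 becomes G#5
C#5 becomes E#4
E6 becomes G#5
F#6 becomes A#5
F#5 becomes A#4
G5 becomes B4
A4 becomes C#4
B5 becomes D#5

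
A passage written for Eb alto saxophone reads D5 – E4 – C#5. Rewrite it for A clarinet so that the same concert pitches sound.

First find concert pitch: the Eb alto saxophone sounds a major sixth below written, so D5 E4 C#5 sounds F4 G3 E4.
Then write for A clarinet: it sounds a minor third below written, so the part must be a minor third above concert.
F4 → Ab4
G3 → Bb3
E4 → G4

Ab4 Bb3 G4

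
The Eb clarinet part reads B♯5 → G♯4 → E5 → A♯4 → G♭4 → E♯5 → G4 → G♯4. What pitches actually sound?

D#6 B4 G5 C#5 Bbb4 G#5 Bb4 B4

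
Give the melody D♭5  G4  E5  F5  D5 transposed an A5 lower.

Db5: a fifth down reaches G, and 8 semitones makes it Gbb4.
G4: a fifth down reaches C, and 8 semitones makes it Cb4.
E5: a fifth down reaches A, and 8 semitones makes it Ab4.
F5 down an augmented fifth is Bbb4.
An augmented fifth down from D5 gives Gb4.

Gbb4 Cb4 Ab4 Bbb4 Gb4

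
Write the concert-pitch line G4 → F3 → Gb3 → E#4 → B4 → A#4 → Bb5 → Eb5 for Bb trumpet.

A4 G3 Ab3 F##4 C#5 B#4 C6 F5

Written C4 sounds as Bb3 on the Bb trumpet, so concert pitches are written a major second up.
G4 -> A4
F3 -> G3
Gb3 -> Ab3
E#4 -> F##4
B4 -> C#5
A#4 -> B#4
Bb5 -> C6
Eb5 -> F5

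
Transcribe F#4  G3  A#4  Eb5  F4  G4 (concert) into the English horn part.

C#5 D4 E#5 Bb5 C5 D5

Written C4 sounds as F3 on the English horn, so concert pitches are written a perfect fifth up.
F#4 becomes C#5
G3 becomes D4
A#4 becomes E#5
Eb5 becomes Bb5
F4 becomes C5
G4 becomes D5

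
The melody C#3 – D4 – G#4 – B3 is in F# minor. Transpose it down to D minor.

From F# down to D is a major third; apply that to each pitch.
C#3 to A2
D4 to Bb3
G#4 to E4
B3 to G3

A2 Bb3 E4 G3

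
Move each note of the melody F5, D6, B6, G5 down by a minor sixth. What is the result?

A4 F#5 D#6 B4

F5 to A4
D6 to F#5
B6 to D#6
G5 to B4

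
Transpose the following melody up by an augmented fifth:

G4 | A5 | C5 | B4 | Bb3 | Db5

D#5 E#6 G#5 F##5 F#4 A5

G4: a fifth up reaches D, and 8 semitones makes it D#5.
A5 up an augmented fifth is E#6.
An augmented fifth up from C5 gives G#5.
B4 up an augmented fifth is F##5.
Bb3 up an augmented fifth is F#4.
Db5 up an augmented fifth is A5.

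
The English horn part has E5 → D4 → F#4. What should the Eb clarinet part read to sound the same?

F#4 E3 G#3

First find concert pitch: the English horn sounds a perfect fifth below written, so E5 D4 F#4 sounds A4 G3 B3.
Then write for Eb clarinet: it sounds a minor third above written, so the part must be a minor third below concert.
A4 → F#4
G3 → E3
B3 → G#3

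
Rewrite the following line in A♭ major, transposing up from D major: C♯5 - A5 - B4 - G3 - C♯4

G5 Eb6 F5 Db4 G4

From D up to A♭ is a diminished fifth; apply that to each pitch.
C#5 gives G5
A5 gives Eb6
B4 gives F5
G3 gives Db4
C#4 gives G4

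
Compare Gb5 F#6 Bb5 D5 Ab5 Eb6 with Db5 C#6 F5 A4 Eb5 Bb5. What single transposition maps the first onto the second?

Take the first pair: Gb5 → Db5. G to D spans 4 letter names, so the interval is some kind of fourth.
Db5 to Gb5 is 5 semitones, which makes it a perfect fourth; the second version is lower, so the direction is down.
Checking another pair — Eb6 → Bb5 — gives the same interval.

down a perfect fourth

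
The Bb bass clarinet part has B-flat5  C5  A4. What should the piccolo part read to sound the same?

First find concert pitch: the Bb bass clarinet sounds a major ninth below written, so B-flat5 C5 A4 sounds Ab4 Bb3 G3.
Then write for piccolo: it sounds a perfect octave above written, so the part must be a perfect octave below concert.
Ab4 → Ab3
Bb3 → Bb2
G3 → G2

Ab3 Bb2 G2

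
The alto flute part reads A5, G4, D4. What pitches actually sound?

E5 D4 A3

The alto flute sounds a perfect fourth below written, so transpose each written note down a perfect fourth.
A5 becomes E5
G4 becomes D4
D4 becomes A3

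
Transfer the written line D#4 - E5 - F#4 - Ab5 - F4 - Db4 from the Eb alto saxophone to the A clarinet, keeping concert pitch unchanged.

A3 Bb4 C4 Ebb5 Cb4 Abb3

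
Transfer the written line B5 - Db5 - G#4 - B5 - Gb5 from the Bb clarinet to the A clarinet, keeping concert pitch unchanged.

C6 Ebb5 A4 C6 Abb5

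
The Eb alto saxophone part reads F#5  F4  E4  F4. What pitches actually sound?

A4 Ab3 G3 Ab3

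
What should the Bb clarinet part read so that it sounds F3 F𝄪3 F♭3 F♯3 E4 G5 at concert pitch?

G3 G##3 Gb3 G#3 F#4 A5

The Bb clarinet sounds a major second below written, so the written part must be a major second above concert — transpose each note up.
F3 becomes G3
F##3 becomes G##3
Fb3 becomes Gb3
F#3 becomes G#3
E4 becomes F#4
G5 becomes A5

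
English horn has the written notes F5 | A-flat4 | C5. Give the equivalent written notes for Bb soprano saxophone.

C5 Eb4 G4

First find concert pitch: the English horn sounds a perfect fifth below written, so F5 A-flat4 C5 sounds Bb4 Db4 F4.
Then write for Bb soprano saxophone: it sounds a major second below written, so the part must be a major second above concert.
Bb4 → C5
Db4 → Eb4
F4 → G4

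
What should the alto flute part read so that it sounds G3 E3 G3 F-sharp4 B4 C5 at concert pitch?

The alto flute sounds a perfect fourth below written, so the written part must be a perfect fourth above concert — transpose each note up.
G3 gives C4
E3 gives A3
G3 gives C4
F#4 gives B4
B4 gives E5
C5 gives F5

C4 A3 C4 B4 E5 F5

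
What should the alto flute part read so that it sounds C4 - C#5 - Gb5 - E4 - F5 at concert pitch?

F4 F#5 Cb6 A4 Bb5

Written C4 sounds as G3 on the alto flute, so concert pitches are written a perfect fourth up.
C4 gives F4
C#5 gives F#5
Gb5 gives Cb6
E4 gives A4
F5 gives Bb5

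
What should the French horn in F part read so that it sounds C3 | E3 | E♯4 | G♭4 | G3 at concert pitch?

The French horn in F sounds a perfect fifth below written, so the written part must be a perfect fifth above concert — transpose each note up.
C3 to G3
E3 to B3
E#4 to B#4
Gb4 to Db5
G3 to D4

G3 B3 B#4 Db5 D4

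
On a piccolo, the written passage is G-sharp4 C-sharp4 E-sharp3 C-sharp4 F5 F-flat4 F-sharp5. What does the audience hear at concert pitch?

G#5 C#5 E#4 C#5 F6 Fb5 F#6

Written C4 on the piccolo sounds as C5, a perfect octave higher; apply that shift to every note.
G#4 -> G#5
C#4 -> C#5
E#3 -> E#4
C#4 -> C#5
F5 -> F6
Fb4 -> Fb5
F#5 -> F#6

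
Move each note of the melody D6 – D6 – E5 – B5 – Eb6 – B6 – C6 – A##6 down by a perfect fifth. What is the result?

D6 gives G5
D6 gives G5
E5 gives A4
B5 gives E5
Eb6 gives Ab5
B6 gives E6
C6 gives F5
A##6 gives D##6

G5 G5 A4 E5 Ab5 E6 F5 D##6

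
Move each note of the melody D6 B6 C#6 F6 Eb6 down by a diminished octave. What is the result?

D6 down a diminished octave is D#5.
B6: an octave down reaches B, and 11 semitones makes it B#5.
A diminished octave down from C#6 gives C##5.
F6 down a diminished octave is F#5.
Eb6: an octave down reaches E, and 11 semitones makes it E5.

D#5 B#5 C##5 F#5 E5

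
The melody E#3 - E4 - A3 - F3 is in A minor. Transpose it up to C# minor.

From A up to C# is a major third; apply that to each pitch.
E#3 to G##3
E4 to G#4
A3 to C#4
F3 to A3

G##3 G#4 C#4 A3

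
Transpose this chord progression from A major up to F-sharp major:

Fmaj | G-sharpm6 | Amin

A major up to F-sharp major is a major sixth; each chord root moves by that interval while the quality stays the same.
Fmaj: root F up a major sixth → D, giving Dmaj.
G-sharpm6: root G-sharp up a major sixth → E#, giving E#m6.
Amin: root A up a major sixth → F#, giving F#min.

Dmaj E#m6 F#min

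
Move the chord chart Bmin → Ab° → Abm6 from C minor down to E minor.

C minor down to E minor is a minor sixth; each chord root moves by that interval while the quality stays the same.
Bmin: root B down a minor sixth → D#, giving D#min.
Ab°: root Ab down a minor sixth → C, giving C°.
Abm6: root Ab down a minor sixth → C, giving Cm6.

D#min C° Cm6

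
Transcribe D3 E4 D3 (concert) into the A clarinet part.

F3 G4 F3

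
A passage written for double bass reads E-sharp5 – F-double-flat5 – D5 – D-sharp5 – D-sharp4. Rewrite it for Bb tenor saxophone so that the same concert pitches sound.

F##5 Gbb5 E5 E#5 E#4

First find concert pitch: the double bass sounds a perfect octave below written, so E-sharp5 F-double-flat5 D5 D-sharp5 D-sharp4 sounds E#4 Fbb4 D4 D#4 D#3.
Then write for Bb tenor saxophone: it sounds a major ninth below written, so the part must be a major ninth above concert.
E#4 → F##5
Fbb4 → Gbb5
D4 → E5
D#4 → E#5
D#3 → E#4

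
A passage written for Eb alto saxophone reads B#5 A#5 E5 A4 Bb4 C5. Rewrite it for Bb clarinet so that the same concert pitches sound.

First find concert pitch: the Eb alto saxophone sounds a major sixth below written, so B#5 A#5 E5 A4 Bb4 C5 sounds D#5 C#5 G4 C4 Db4 Eb4.
Then write for Bb clarinet: it sounds a major second below written, so the part must be a major second above concert.
D#5 → E#5
C#5 → D#5
G4 → A4
C4 → D4
Db4 → Eb4
Eb4 → F4

E#5 D#5 A4 D4 Eb4 F4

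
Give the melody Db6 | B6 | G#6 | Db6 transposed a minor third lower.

Db6 → Bb5
B6 → G#6
G#6 → E#6
Db6 → Bb5

Bb5 G#6 E#6 Bb5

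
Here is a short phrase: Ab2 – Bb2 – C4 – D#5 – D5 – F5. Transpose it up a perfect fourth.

Db3 Eb3 F4 G#5 G5 Bb5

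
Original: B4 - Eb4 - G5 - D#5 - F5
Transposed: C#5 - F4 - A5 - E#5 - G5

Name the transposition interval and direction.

From B4 to C#5 is 2 letter names — a second of some quality.
B4 to C#5 is 2 semitones, which makes it a major second; the second version is higher, so the direction is up.
Checking another pair — F5 → G5 — gives the same interval.

up a major second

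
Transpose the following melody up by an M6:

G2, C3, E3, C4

E3 A3 C#4 A4

G2 up a major sixth is E3.
C3 up a major sixth is A3.
E3: a sixth up reaches C, and 9 semitones makes it C#4.
C4: a sixth up reaches A, and 9 semitones makes it A4.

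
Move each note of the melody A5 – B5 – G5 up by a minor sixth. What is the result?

F6 G6 Eb6

A5 -> F6
B5 -> G6
G5 -> Eb6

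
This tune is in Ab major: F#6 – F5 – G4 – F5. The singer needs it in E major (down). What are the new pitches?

From Ab down to E is a diminished fourth; apply that to each pitch.
F#6 becomes C##6
F5 becomes C#5
G4 becomes D#4
F5 becomes C#5

C##6 C#5 D#4 C#5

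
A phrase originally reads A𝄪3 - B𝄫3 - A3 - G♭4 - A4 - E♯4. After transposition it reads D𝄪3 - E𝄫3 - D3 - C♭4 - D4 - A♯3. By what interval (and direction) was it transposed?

down a perfect fifth

Take the first pair: A##3 → D##3. A to D spans 5 letter names, so the interval is some kind of fifth.
D##3 to A##3 is 7 semitones, which makes it a perfect fifth; the second version is lower, so the direction is down.
Checking another pair — E#4 → A#3 — gives the same interval.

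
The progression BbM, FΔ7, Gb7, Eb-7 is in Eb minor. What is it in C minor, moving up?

Eb minor up to C minor is a major sixth; each chord root moves by that interval while the quality stays the same.
BbM: root Bb up a major sixth → G, giving GM.
FΔ7: root F up a major sixth → D, giving DΔ7.
Gb7: root Gb up a major sixth → Eb, giving Eb7.
Eb-7: root Eb up a major sixth → C, giving C-7.

GM DΔ7 Eb7 C-7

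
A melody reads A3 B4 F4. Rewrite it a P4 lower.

A3 becomes E3
B4 becomes F#4
F4 becomes C4

E3 F#4 C4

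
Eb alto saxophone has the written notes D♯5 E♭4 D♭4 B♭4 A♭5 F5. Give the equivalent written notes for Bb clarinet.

First find concert pitch: the Eb alto saxophone sounds a major sixth below written, so D♯5 E♭4 D♭4 B♭4 A♭5 F5 sounds F#4 Gb3 Fb3 Db4 Cb5 Ab4.
Then write for Bb clarinet: it sounds a major second below written, so the part must be a major second above concert.
F#4 → G#4
Gb3 → Ab3
Fb3 → Gb3
Db4 → Eb4
Cb5 → Db5
Ab4 → Bb4

G#4 Ab3 Gb3 Eb4 Db5 Bb4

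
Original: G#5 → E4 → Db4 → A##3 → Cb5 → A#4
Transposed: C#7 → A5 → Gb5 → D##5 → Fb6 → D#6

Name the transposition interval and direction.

up a perfect eleventh

From G#5 to C#7 is 11 letter names — an eleventh of some quality.
G#5 to C#7 is 17 semitones, which makes it a perfect eleventh; the second version is higher, so the direction is up.
Checking another pair — A#4 → D#6 — gives the same interval.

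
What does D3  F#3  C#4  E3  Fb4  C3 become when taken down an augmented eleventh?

Ab1 C2 G2 Bb1 Cbb3 Gb1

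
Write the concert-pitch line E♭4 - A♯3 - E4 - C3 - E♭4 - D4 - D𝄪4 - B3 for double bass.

The double bass sounds a perfect octave below written, so the written part must be a perfect octave above concert — transpose each note up.
Eb4 -> Eb5
A#3 -> A#4
E4 -> E5
C3 -> C4
Eb4 -> Eb5
D4 -> D5
D##4 -> D##5
B3 -> B4

Eb5 A#4 E5 C4 Eb5 D5 D##5 B4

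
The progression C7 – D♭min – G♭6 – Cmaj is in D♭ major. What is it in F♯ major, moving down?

D♭ major down to F♯ major is a diminished sixth; each chord root moves by that interval while the quality stays the same.
C7: root C down a diminished sixth → E#, giving E#7.
D♭min: root D♭ down a diminished sixth → F#, giving F#min.
G♭6: root G♭ down a diminished sixth → B, giving B6.
Cmaj: root C down a diminished sixth → E#, giving E#maj.

E#7 F#min B6 E#maj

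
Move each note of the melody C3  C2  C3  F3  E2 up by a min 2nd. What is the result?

C3 -> Db3
C2 -> Db2
C3 -> Db3
F3 -> Gb3
E2 -> F2

Db3 Db2 Db3 Gb3 F2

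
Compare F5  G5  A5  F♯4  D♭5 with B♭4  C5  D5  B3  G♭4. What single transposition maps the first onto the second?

down a perfect fifth

Take the first pair: F5 → Bb4. F to B spans 5 letter names, so the interval is some kind of fifth.
Bb4 to F5 is 7 semitones, which makes it a perfect fifth; the second version is lower, so the direction is down.
Checking another pair — Db5 → Gb4 — gives the same interval.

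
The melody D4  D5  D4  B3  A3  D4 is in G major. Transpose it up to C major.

From G up to C is a perfect fourth; apply that to each pitch.
D4 gives G4
D5 gives G5
D4 gives G4
B3 gives E4
A3 gives D4
D4 gives G4

G4 G5 G4 E4 D4 G4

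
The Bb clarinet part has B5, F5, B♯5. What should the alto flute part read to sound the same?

D6 Ab5 D#6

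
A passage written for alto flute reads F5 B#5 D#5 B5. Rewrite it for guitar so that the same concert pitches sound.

C6 F##6 A#5 F#6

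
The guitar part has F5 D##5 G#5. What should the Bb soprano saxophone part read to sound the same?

First find concert pitch: the guitar sounds a perfect octave below written, so F5 D##5 G#5 sounds F4 D##4 G#4.
Then write for Bb soprano saxophone: it sounds a major second below written, so the part must be a major second above concert.
F4 → G4
D##4 → E##4
G#4 → A#4

G4 E##4 A#4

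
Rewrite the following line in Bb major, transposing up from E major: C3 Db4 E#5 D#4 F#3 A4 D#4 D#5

Gb3 Abb4 B5 A4 C4 Eb5 A4 A5

From E up to Bb is a diminished fifth; apply that to each pitch.
C3 becomes Gb3
Db4 becomes Abb4
E#5 becomes B5
D#4 becomes A4
F#3 becomes C4
A4 becomes Eb5
D#4 becomes A4
D#5 becomes A5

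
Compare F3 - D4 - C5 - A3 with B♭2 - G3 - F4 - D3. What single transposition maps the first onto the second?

down a perfect fifth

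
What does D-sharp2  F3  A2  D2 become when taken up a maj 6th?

D#2 → B#2
F3 → D4
A2 → F#3
D2 → B2

B#2 D4 F#3 B2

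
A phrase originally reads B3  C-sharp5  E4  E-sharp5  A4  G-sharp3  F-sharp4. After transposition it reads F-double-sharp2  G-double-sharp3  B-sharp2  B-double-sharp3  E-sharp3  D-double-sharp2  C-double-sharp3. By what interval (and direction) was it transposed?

Take the first pair: B3 → F##2. B to F spans 11 letter names, so the interval is some kind of eleventh.
F##2 to B3 is 16 semitones, which makes it a diminished eleventh; the second version is lower, so the direction is down.
Checking another pair — F#4 → C##3 — gives the same interval.

down a diminished eleventh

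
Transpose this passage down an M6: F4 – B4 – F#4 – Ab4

F4 to Ab3
B4 to D4
F#4 to A3
Ab4 to Cb4

Ab3 D4 A3 Cb4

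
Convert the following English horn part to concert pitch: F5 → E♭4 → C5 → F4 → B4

The English horn sounds a perfect fifth below written, so transpose each written note down a perfect fifth.
F5 -> Bb4
Eb4 -> Ab3
C5 -> F4
F4 -> Bb3
B4 -> E4

Bb4 Ab3 F4 Bb3 E4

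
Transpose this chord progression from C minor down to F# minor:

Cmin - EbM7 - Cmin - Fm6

C minor down to F# minor is a diminished fifth; each chord root moves by that interval while the quality stays the same.
Cmin: root C down a diminished fifth → F#, giving F#min.
EbM7: root Eb down a diminished fifth → A, giving AM7.
Cmin: root C down a diminished fifth → F#, giving F#min.
Fm6: root F down a diminished fifth → B, giving Bm6.

F#min AM7 F#min Bm6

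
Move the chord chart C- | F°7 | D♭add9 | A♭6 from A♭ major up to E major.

G#- C#°7 Aadd9 E6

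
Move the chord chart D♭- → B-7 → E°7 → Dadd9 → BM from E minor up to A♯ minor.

G- E#-7 A#°7 G#add9 E#M

E minor up to A♯ minor is an augmented fourth; each chord root moves by that interval while the quality stays the same.
D♭-: root D♭ up an augmented fourth → G, giving G-.
B-7: root B up an augmented fourth → E#, giving E#-7.
E°7: root E up an augmented fourth → A#, giving A#°7.
Dadd9: root D up an augmented fourth → G#, giving G#add9.
BM: root B up an augmented fourth → E#, giving E#M.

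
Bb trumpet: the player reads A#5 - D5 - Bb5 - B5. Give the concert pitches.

G#5 C5 Ab5 A5

Written C4 on the Bb trumpet sounds as Bb3, a major second lower; apply that shift to every note.
A#5 -> G#5
D5 -> C5
Bb5 -> Ab5
B5 -> A5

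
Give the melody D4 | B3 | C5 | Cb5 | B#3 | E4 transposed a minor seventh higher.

C5 A4 Bb5 Bbb5 A#4 D5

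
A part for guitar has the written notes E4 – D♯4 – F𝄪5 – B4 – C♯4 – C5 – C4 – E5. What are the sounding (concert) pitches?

Written C4 on the guitar sounds as C3, a perfect octave lower; apply that shift to every note.
E4 -> E3
D#4 -> D#3
F##5 -> F##4
B4 -> B3
C#4 -> C#3
C5 -> C4
C4 -> C3
E5 -> E4

E3 D#3 F##4 B3 C#3 C4 C3 E4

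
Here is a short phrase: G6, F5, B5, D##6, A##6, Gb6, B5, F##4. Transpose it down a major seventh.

A major seventh down from G6 gives Ab5.
F5 down a major seventh is Gb4.
A major seventh down from B5 gives C5.
A major seventh down from D##6 gives E#5.
A##6 down a major seventh is B#5.
Gb6 down a major seventh is Abb5.
B5 down a major seventh is C5.
A major seventh down from F##4 gives G#3.

Ab5 Gb4 C5 E#5 B#5 Abb5 C5 G#3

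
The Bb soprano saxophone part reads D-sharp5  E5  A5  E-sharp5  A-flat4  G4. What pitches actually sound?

C#5 D5 G5 D#5 Gb4 F4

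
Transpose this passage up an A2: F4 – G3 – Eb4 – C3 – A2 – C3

G#4 A#3 F#4 D#3 B#2 D#3

F4 gives G#4
G3 gives A#3
Eb4 gives F#4
C3 gives D#3
A2 gives B#2
C3 gives D#3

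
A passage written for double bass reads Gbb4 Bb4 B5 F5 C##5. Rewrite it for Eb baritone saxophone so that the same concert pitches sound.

Ebb5 G5 G#6 D6 A##5

First find concert pitch: the double bass sounds a perfect octave below written, so Gbb4 Bb4 B5 F5 C##5 sounds Gbb3 Bb3 B4 F4 C##4.
Then write for Eb baritone saxophone: it sounds a major thirteenth below written, so the part must be a major thirteenth above concert.
Gbb3 → Ebb5
Bb3 → G5
B4 → G#6
F4 → D6
C##4 → A##5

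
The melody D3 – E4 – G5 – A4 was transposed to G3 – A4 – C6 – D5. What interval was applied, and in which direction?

From D3 to G3 is 4 letter names — a fourth of some quality.
D3 to G3 is 5 semitones, which makes it a perfect fourth; the second version is higher, so the direction is up.
Checking another pair — A4 → D5 — gives the same interval.

up a perfect fourth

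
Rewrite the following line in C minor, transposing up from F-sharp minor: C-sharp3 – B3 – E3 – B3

G3 F4 Bb3 F4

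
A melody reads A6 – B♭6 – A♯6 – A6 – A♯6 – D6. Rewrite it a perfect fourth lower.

E6 F6 E#6 E6 E#6 A5

A6 becomes E6
Bb6 becomes F6
A#6 becomes E#6
A6 becomes E6
A#6 becomes E#6
D6 becomes A5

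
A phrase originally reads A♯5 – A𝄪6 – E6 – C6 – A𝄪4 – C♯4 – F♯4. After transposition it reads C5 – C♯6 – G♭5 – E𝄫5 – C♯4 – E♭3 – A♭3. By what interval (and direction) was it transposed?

down an augmented sixth

Take the first pair: A#5 → C5. A to C spans 6 letter names, so the interval is some kind of sixth.
C5 to A#5 is 10 semitones, which makes it an augmented sixth; the second version is lower, so the direction is down.
Checking another pair — F#4 → Ab3 — gives the same interval.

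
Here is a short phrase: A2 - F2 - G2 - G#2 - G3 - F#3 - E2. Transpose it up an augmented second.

B#2 G#2 A#2 A##2 A#3 G##3 F##2

A2 -> B#2
F2 -> G#2
G2 -> A#2
G#2 -> A##2
G3 -> A#3
F#3 -> G##3
E2 -> F##2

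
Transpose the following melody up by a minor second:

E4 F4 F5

F4 Gb4 Gb5

A minor second up from E4 gives F4.
F4 up a minor second is Gb4.
A minor second up from F5 gives Gb5.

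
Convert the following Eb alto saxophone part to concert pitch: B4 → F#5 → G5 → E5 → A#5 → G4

D4 A4 Bb4 G4 C#5 Bb3

The Eb alto saxophone sounds a major sixth below written, so transpose each written note down a major sixth.
B4 becomes D4
F#5 becomes A4
G5 becomes Bb4
E5 becomes G4
A#5 becomes C#5
G4 becomes Bb3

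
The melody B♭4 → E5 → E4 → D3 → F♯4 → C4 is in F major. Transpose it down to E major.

A4 D#5 D#4 C#3 E#4 B3

F major to E major down is a minor second, so every note moves down by that interval.
Bb4 to A4
E5 to D#5
E4 to D#4
D3 to C#3
F#4 to E#4
C4 to B3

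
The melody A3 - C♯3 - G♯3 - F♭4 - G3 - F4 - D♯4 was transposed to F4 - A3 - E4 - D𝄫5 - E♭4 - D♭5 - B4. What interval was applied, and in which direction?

Take the first pair: A3 → F4. A to F spans 6 letter names, so the interval is some kind of sixth.
A3 to F4 is 8 semitones, which makes it a minor sixth; the second version is higher, so the direction is up.
Checking another pair — D#4 → B4 — gives the same interval.

up a minor sixth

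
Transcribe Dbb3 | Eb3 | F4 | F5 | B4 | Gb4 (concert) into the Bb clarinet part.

Ebb3 F3 G4 G5 C#5 Ab4

The Bb clarinet sounds a major second below written, so the written part must be a major second above concert — transpose each note up.
Dbb3 becomes Ebb3
Eb3 becomes F3
F4 becomes G4
F5 becomes G5
B4 becomes C#5
Gb4 becomes Ab4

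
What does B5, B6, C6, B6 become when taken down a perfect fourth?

F#5 F#6 G5 F#6

A perfect fourth down from B5 gives F#5.
A perfect fourth down from B6 gives F#6.
A perfect fourth down from C6 gives G5.
B6: a fourth down reaches F, and 5 semitones makes it F#6.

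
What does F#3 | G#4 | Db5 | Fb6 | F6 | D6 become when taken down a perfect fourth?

C#3 D#4 Ab4 Cb6 C6 A5

F#3 down a perfect fourth is C#3.
A perfect fourth down from G#4 gives D#4.
Db5: a fourth down reaches A, and 5 semitones makes it Ab4.
A perfect fourth down from Fb6 gives Cb6.
F6 down a perfect fourth is C6.
D6 down a perfect fourth is A5.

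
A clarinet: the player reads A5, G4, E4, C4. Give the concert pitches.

The A clarinet sounds a minor third below written, so transpose each written note down a minor third.
A5 → F#5
G4 → E4
E4 → C#4
C4 → A3

F#5 E4 C#4 A3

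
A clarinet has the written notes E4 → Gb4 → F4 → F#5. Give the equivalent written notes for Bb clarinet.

First find concert pitch: the A clarinet sounds a minor third below written, so E4 Gb4 F4 F#5 sounds C#4 Eb4 D4 D#5.
Then write for Bb clarinet: it sounds a major second below written, so the part must be a major second above concert.
C#4 → D#4
Eb4 → F4
D4 → E4
D#5 → E#5

D#4 F4 E4 E#5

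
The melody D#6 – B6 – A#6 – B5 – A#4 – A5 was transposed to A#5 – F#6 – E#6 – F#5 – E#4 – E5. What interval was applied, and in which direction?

down a perfect fourth

From D#6 to A#5 is 4 letter names — a fourth of some quality.
A#5 to D#6 is 5 semitones, which makes it a perfect fourth; the second version is lower, so the direction is down.
Checking another pair — A5 → E5 — gives the same interval.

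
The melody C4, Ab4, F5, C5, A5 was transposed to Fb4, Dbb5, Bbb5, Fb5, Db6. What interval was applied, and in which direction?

up a diminished fourth

From C4 to Fb4 is 4 letter names — a fourth of some quality.
C4 to Fb4 is 4 semitones, which makes it a diminished fourth; the second version is higher, so the direction is up.
Checking another pair — A5 → Db6 — gives the same interval.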